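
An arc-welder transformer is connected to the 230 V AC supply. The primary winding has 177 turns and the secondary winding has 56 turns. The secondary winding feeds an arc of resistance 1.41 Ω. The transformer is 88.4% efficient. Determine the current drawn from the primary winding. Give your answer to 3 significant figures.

I_p ≈ 18.5 A

V_s = 230 × 56/177 = 72.768 V.
I_s = V_s/R = 72.768/1.41 = 51.609 A.
P_out = V_s I_s = 72.768 × 51.609 = 3755.5 W.
P_in = P_out/η = 3755.5/0.884 = 4248.3 W.
I_p = P_in/V_p = 4248.3/230 = 18.5 A.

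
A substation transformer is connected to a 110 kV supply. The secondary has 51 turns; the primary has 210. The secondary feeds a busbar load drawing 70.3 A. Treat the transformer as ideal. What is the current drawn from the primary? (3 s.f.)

For an ideal transformer I_p N_p = I_s N_s, so I_p = 70.3 × 51/210 = 17.1 A.

I_p ≈ 17.1 A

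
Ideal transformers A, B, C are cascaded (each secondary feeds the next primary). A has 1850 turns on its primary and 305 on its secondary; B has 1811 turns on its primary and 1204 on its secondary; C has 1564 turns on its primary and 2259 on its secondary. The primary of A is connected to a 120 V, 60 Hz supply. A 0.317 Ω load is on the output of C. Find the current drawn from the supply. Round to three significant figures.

After A: V = 120.00 × 305/1850 = 19.784 V.
After B: V = 19.784 × 1204/1811 = 13.153 V.
After C: V = 13.153 × 2259/1564 = 18.998 V.
I_load = 18.998/0.317 = 59.929 A, so P_out = 18.998 × 59.929 = 1138.5 W.
All ideal ⇒ P_in = P_out, so I_supply = 1138.5/120 = 9.49 A.

I_supply ≈ 9.49 A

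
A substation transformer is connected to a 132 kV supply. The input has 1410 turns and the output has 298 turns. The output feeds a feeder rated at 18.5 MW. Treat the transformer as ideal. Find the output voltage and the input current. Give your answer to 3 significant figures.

V_out ≈ 27900 V, I_in ≈ 140 A

V_out = V_in × N_out/N_in = 132000 × 298/1410 = 27898 V.
I_out = P/V_out = 1.85×10^7/27898 = 663.13 A.
I_in = I_out × N_out/N_in = 663.13 × 298/1410 = 140 A.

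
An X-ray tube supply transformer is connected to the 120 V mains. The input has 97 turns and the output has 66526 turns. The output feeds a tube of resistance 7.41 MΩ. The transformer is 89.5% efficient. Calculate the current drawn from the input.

I_in ≈ 8.51 A

V_out = 120 × 66526/97 = 82300 V.
I_out = V_out/R = 82300/(7.41×10^6) = 0.011107 A.
P_out = V_out I_out = 82300 × 0.011107 = 914.08 W.
P_in = P_out/η = 914.08/0.895 = 1021.3 W.
I_in = P_in/V_in = 1021.3/120 = 8.51 A.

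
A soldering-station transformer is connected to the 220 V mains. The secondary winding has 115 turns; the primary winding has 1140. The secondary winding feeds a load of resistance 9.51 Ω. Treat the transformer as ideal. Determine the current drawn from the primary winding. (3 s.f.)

V_s = V_p × N_s/N_p = 220 × 115/1140 = 22.193 V.
I_s = V_s/R = 22.193/9.51 = 2.3336 A.
For an ideal transformer I_p N_p = I_s N_s, so I_p = 2.3336 × 115/1140 = 0.235 A.

I_p ≈ 0.235 A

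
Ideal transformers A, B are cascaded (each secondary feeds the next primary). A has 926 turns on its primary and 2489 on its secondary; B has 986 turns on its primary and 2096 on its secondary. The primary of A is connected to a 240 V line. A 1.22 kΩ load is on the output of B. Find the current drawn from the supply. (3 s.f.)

I_supply ≈ 6.42 A

Secondary of A: V = 240.00 × 2489/926 = 645.10 V.
Secondary of B: V = 645.10 × 2096/986 = 1371.3 V.
I_load = 1371.3/1220 = 1.1240 A, so P_out = 1371.3 × 1.1240 = 1541.4 W.
All ideal ⇒ P_in = P_out, so I_supply = 1541.4/240 = 6.42 A.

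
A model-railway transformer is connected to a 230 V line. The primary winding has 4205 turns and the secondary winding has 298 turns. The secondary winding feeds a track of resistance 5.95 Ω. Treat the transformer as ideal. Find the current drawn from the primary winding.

V_s = V_p × N_s/N_p = 230 × 298/4205 = 16.300 V.
I_s = V_s/R = 16.300/5.95 = 2.7394 A.
For an ideal transformer I_p N_p = I_s N_s, so I_p = 2.7394 × 298/4205 = 0.194 A.

I_p ≈ 0.194 A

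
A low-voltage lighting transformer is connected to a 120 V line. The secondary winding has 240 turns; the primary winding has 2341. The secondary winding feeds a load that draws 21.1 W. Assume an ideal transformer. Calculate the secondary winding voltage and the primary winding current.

V_s ≈ 12.3 V, I_p ≈ 0.176 A

V_s = V_p × N_s/N_p = 120 × 240/2341 = 12.302 V.
I_s = P/V_s = 21.1/12.302 = 1.7151 A.
I_p = I_s × N_s/N_p = 1.7151 × 240/2341 = 0.176 A.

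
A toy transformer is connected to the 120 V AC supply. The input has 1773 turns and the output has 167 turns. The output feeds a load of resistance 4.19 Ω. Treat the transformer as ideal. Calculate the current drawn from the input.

V_out = V_in × N_out/N_in = 120 × 167/1773 = 11.303 V.
I_out = V_out/R = 11.303/4.19 = 2.6976 A.
For an ideal transformer I_in N_in = I_out N_out, so I_in = 2.6976 × 167/1773 = 0.254 A.

I_in ≈ 0.254 A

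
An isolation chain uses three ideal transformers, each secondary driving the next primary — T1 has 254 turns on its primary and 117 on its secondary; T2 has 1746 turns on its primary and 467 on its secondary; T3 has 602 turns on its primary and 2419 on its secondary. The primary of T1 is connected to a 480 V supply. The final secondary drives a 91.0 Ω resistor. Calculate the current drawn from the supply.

I_supply ≈ 1.29 A

Secondary of T1: V = 480.00 × 117/254 = 221.10 V.
Secondary of T2: V = 221.10 × 467/1746 = 59.138 V.
Secondary of T3: V = 59.138 × 2419/602 = 237.63 V.
I_load = 237.63/91.0 = 2.6113 A, so P_out = 237.63 × 2.6113 = 620.54 W.
All ideal ⇒ P_in = P_out, so I_supply = 620.54/480 = 1.29 A.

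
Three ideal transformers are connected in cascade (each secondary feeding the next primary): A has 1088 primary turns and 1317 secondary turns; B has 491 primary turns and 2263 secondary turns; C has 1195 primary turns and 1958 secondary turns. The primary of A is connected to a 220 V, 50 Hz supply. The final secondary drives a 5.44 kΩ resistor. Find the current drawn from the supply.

I_supply ≈ 3.38 A

Secondary of A: V = 220.00 × 1317/1088 = 266.31 V.
Secondary of B: V = 266.31 × 2263/491 = 1227.4 V.
Secondary of C: V = 1227.4 × 1958/1195 = 2011.1 V.
I_load = 2011.1/5440 = 0.36968 A, so P_out = 2011.1 × 0.36968 = 743.46 W.
All ideal ⇒ P_in = P_out, so I_supply = 743.46/220 = 3.38 A.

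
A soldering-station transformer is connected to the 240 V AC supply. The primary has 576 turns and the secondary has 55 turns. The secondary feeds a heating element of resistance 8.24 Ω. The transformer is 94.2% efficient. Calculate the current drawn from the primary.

V_s = 240 × 55/576 = 22.917 V.
I_s = V_s/R = 22.917/8.24 = 2.7811 A.
P_out = V_s I_s = 22.917 × 2.7811 = 63.735 W.
P_in = P_out/η = 63.735/0.942 = 67.659 W.
I_p = P_in/V_p = 67.659/240 = 0.282 A.

I_p ≈ 0.282 A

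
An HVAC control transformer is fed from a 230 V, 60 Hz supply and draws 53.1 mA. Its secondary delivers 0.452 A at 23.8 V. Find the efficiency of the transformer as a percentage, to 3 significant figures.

P_in = 230 × 0.0531 = 12.2130 W.
P_out = 23.8 × 0.452 = 10.7576 W.
η = P_out/P_in = 10.7576/12.2130 = 0.881.

η ≈ 88.1%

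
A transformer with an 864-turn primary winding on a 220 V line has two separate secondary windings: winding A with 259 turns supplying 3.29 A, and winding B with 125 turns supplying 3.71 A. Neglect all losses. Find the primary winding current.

I_p ≈ 1.52 A

V_A = 220 × 259/864 = 65.949 V; V_B = 220 × 125/864 = 31.829 V.
P_out = V_A I_A + V_B I_B = 65.949×3.29 + 31.829×3.71 = 216.97 + 118.08 = 335.06 W.
Ideal ⇒ P_in = P_out, so I_p = P_out/V_p = 335.06/220 = 1.52 A.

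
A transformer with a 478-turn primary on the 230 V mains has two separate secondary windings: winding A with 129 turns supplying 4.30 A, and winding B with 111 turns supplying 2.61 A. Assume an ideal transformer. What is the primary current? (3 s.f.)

I_p ≈ 1.77 A

V_A = 230 × 129/478 = 62.071 V; V_B = 230 × 111/478 = 53.410 V.
P_out = V_A I_A + V_B I_B = 62.071×4.30 + 53.410×2.61 = 266.91 + 139.40 = 406.31 W.
Ideal ⇒ P_in = P_out, so I_p = P_out/V_p = 406.31/230 = 1.77 A.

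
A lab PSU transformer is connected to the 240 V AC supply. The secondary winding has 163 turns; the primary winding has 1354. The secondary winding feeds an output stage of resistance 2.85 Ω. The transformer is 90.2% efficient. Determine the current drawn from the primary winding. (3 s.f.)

V_s = 240 × 163/1354 = 28.892 V.
I_s = V_s/R = 28.892/2.85 = 10.138 A.
P_out = V_s I_s = 28.892 × 10.138 = 292.90 W.
P_in = P_out/η = 292.90/0.902 = 324.72 W.
I_p = P_in/V_p = 324.72/240 = 1.35 A.

I_p ≈ 1.35 A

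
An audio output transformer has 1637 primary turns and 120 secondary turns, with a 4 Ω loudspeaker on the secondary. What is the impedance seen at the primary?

Z_p ≈ 744 Ω

Z_p = (N_p/N_s)² × Z_s = (1637/120)² × 4 = 744 Ω.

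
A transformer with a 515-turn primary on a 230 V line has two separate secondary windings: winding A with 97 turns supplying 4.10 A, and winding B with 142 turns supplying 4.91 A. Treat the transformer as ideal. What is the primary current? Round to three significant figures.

V_A = 230 × 97/515 = 43.320 V; V_B = 230 × 142/515 = 63.417 V.
P_out = V_A I_A + V_B I_B = 43.320×4.10 + 63.417×4.91 = 177.61 + 311.38 = 488.99 W.
Ideal ⇒ P_in = P_out, so I_p = P_out/V_p = 488.99/230 = 2.13 A.

I_p ≈ 2.13 A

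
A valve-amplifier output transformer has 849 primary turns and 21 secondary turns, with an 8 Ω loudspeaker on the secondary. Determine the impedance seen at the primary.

Z_p = (N_p/N_s)² × Z_s = (849/21)² × 8 = 13100 Ω.

Z_p ≈ 13100 Ω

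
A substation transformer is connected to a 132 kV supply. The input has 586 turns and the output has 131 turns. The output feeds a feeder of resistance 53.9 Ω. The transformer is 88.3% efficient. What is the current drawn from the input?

V_out = 132000 × 131/586 = 29509 V.
I_out = V_out/R = 29509/53.9 = 547.47 A.
P_out = V_out I_out = 29509 × 547.47 = 1.6155×10^7 W.
P_in = P_out/η = 1.6155×10^7/0.883 = 1.8296×10^7 W.
I_in = P_in/V_in = 1.8296×10^7/132000 = 139 A.

I_in ≈ 139 A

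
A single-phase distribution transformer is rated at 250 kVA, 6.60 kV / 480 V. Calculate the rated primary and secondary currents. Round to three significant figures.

I_p ≈ 37.9 A, I_s ≈ 521 A

I_p = S/V_p = 250000/6600 = 37.9 A.
I_s = S/V_s = 250000/480 = 521 A.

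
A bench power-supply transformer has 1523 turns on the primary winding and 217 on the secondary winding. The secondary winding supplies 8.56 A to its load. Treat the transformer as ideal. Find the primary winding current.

I_p ≈ 1.22 A

For an ideal transformer I_p/I_s = N_s/N_p, so I_p = 8.56 × 217/1523 = 1.22 A.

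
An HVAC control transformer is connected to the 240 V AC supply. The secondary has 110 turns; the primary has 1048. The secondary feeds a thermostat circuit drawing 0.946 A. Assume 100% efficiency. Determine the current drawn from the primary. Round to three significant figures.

I_p ≈ 0.0993 A

For an ideal transformer I_p N_p = I_s N_s, so I_p = 0.946 × 110/1048 = 0.0993 A.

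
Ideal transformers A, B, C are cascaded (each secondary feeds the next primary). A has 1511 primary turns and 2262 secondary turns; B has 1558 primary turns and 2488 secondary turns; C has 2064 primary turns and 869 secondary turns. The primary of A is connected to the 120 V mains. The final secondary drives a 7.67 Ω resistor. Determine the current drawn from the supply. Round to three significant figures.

Secondary of A: V = 120.00 × 2262/1511 = 179.64 V.
Secondary of B: V = 179.64 × 2488/1558 = 286.87 V.
Secondary of C: V = 286.87 × 869/2064 = 120.78 V.
I_load = 120.78/7.67 = 15.747 A, so P_out = 120.78 × 15.747 = 1902.0 W.
All ideal ⇒ P_in = P_out, so I_supply = 1902.0/120 = 15.8 A.

I_supply ≈ 15.8 A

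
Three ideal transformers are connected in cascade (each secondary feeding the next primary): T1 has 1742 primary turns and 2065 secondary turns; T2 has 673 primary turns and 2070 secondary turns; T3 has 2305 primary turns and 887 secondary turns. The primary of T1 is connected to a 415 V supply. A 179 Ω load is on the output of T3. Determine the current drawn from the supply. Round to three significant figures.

I_supply ≈ 4.56 A

After T1: V = 415.00 × 2065/1742 = 491.95 V.
After T2: V = 491.95 × 2070/673 = 1513.1 V.
After T3: V = 1513.1 × 887/2305 = 582.27 V.
I_load = 582.27/179 = 3.2529 A, so P_out = 582.27 × 3.2529 = 1894.1 W.
All ideal ⇒ P_in = P_out, so I_supply = 1894.1/415 = 4.56 A.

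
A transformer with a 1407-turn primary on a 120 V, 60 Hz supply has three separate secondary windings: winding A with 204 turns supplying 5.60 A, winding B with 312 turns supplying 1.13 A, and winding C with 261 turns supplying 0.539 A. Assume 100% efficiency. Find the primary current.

V_A = 120 × 204/1407 = 17.399 V; V_B = 120 × 312/1407 = 26.610 V; V_C = 120 × 261/1407 = 22.260 V.
P_out = V_A I_A + V_B I_B + V_C I_C = 17.399×5.60 + 26.610×1.13 + 22.260×0.539 = 97.433 + 30.069 + 11.998 = 139.50 W.
Ideal ⇒ P_in = P_out, so I_p = P_out/V_p = 139.50/120 = 1.16 A.

I_p ≈ 1.16 A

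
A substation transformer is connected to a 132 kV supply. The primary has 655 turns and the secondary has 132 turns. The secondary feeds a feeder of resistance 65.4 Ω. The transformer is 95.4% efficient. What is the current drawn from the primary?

I_p ≈ 85.9 A

V_s = 132000 × 132/655 = 26602 V.
I_s = V_s/R = 26602/65.4 = 406.75 A.
P_out = V_s I_s = 26602 × 406.75 = 1.0820×10^7 W.
P_in = P_out/η = 1.0820×10^7/0.954 = 1.1342×10^7 W.
I_p = P_in/V_p = 1.1342×10^7/132000 = 85.9 A.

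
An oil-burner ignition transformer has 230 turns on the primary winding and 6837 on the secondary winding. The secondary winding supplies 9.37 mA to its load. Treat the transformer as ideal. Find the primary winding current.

I_p ≈ 0.279 A

For an ideal transformer I_p/I_s = N_s/N_p, so I_p = 0.00937 × 6837/230 = 0.279 A.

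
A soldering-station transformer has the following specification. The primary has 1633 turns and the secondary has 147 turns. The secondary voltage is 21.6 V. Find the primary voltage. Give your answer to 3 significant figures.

V_p/V_s = N_p/N_s, so V_p = 21.6 × 1633/147 = 240 V.

V_p ≈ 240 V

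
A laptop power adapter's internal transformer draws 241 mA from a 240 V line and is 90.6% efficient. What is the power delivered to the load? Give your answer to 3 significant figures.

P_out ≈ 52.4 W

P_in = V_p I_p = 240 × 0.241 = 57.840 W.
P_out = η P_in = 0.906 × 57.840 = 52.4 W.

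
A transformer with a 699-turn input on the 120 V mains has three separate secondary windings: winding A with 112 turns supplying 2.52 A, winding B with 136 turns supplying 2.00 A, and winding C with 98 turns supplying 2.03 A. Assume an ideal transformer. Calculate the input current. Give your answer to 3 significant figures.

I_in ≈ 1.08 A

V_A = 120 × 112/699 = 19.227 V; V_B = 120 × 136/699 = 23.348 V; V_C = 120 × 98/699 = 16.824 V.
P_out = V_A I_A + V_B I_B + V_C I_C = 19.227×2.52 + 23.348×2.00 + 16.824×2.03 = 48.453 + 46.695 + 34.153 = 129.30 W.
Ideal ⇒ P_in = P_out, so I_in = P_out/V_in = 129.30/120 = 1.08 A.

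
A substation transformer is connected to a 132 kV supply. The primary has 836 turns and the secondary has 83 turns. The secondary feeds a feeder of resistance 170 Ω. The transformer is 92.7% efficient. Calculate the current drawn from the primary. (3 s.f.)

I_p ≈ 8.26 A

V_s = 132000 × 83/836 = 13105 V.
I_s = V_s/R = 13105/170 = 77.090 A.
P_out = V_s I_s = 13105 × 77.090 = 1.0103×10^6 W.
P_in = P_out/η = 1.0103×10^6/0.927 = 1.0898×10^6 W.
I_p = P_in/V_p = 1.0898×10^6/132000 = 8.26 A.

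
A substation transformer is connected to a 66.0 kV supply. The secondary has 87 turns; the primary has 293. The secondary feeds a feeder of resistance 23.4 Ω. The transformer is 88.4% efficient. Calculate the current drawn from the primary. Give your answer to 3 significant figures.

I_p ≈ 281 A

V_s = 66000 × 87/293 = 19597 V.
I_s = V_s/R = 19597/23.4 = 837.49 A.
P_out = V_s I_s = 19597 × 837.49 = 1.6413×10^7 W.
P_in = P_out/η = 1.6413×10^7/0.884 = 1.8566×10^7 W.
I_p = P_in/V_p = 1.8566×10^7/66000 = 281 A.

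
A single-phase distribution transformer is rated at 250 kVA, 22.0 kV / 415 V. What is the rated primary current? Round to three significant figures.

I_p = S/V_p = 250000/22000 = 11.4 A.

I_p ≈ 11.4 A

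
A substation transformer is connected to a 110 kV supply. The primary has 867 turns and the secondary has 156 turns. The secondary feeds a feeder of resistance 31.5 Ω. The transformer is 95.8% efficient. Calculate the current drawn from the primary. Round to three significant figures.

V_s = 110000 × 156/867 = 19792 V.
I_s = V_s/R = 19792/31.5 = 628.33 A.
P_out = V_s I_s = 19792 × 628.33 = 1.2436×10^7 W.
P_in = P_out/η = 1.2436×10^7/0.958 = 1.2981×10^7 W.
I_p = P_in/V_p = 1.2981×10^7/110000 = 118 A.

I_p ≈ 118 A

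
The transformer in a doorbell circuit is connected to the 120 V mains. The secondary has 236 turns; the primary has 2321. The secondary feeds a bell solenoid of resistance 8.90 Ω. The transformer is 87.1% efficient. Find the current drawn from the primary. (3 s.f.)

I_p ≈ 0.160 A

V_s = 120 × 236/2321 = 12.202 V.
I_s = V_s/R = 12.202/8.90 = 1.3710 A.
P_out = V_s I_s = 12.202 × 1.3710 = 16.728 W.
P_in = P_out/η = 16.728/0.871 = 19.206 W.
I_p = P_in/V_p = 19.206/120 = 0.160 A.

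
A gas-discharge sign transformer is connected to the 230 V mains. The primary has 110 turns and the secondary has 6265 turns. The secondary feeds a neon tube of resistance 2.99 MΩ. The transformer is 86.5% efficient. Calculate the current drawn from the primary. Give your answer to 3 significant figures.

V_s = 230 × 6265/110 = 13100 V.
I_s = V_s/R = 13100/(2.99×10^6) = 0.0043811 A.
P_out = V_s I_s = 13100 × 0.0043811 = 57.391 W.
P_in = P_out/η = 57.391/0.865 = 66.348 W.
I_p = P_in/V_p = 66.348/230 = 0.288 A.

I_p ≈ 0.288 A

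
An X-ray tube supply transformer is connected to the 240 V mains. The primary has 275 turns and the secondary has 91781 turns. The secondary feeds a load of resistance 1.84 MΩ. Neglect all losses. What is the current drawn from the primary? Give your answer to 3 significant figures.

V_s = V_p × N_s/N_p = 240 × 91781/275 = 80100 V.
I_s = V_s/R = 80100/(1.84×10^6) = 0.043532 A.
For an ideal transformer I_p N_p = I_s N_s, so I_p = 0.043532 × 91781/275 = 14.5 A.

I_p ≈ 14.5 A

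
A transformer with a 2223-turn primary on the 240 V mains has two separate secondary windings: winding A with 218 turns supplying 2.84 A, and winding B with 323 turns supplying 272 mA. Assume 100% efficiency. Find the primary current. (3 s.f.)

V_A = 240 × 218/2223 = 23.536 V; V_B = 240 × 323/2223 = 34.872 V.
P_out = V_A I_A + V_B I_B = 23.536×2.84 + 34.872×0.272 = 66.842 + 9.4851 = 76.327 W.
Ideal ⇒ P_in = P_out, so I_p = P_out/V_p = 76.327/240 = 0.318 A.

I_p ≈ 0.318 A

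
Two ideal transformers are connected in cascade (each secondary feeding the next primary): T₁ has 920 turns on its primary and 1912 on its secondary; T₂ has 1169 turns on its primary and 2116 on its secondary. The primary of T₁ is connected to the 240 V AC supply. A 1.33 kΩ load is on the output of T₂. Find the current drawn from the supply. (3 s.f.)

After T₁: V = 240.00 × 1912/920 = 498.78 V.
After T₂: V = 498.78 × 2116/1169 = 902.84 V.
I_load = 902.84/1330 = 0.67883 A, so P_out = 902.84 × 0.67883 = 612.88 W.
All ideal ⇒ P_in = P_out, so I_supply = 612.88/240 = 2.55 A.

I_supply ≈ 2.55 A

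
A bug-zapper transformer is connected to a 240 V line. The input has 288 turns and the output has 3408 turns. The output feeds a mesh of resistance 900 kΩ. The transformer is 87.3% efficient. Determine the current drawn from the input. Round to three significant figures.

V_out = 240 × 3408/288 = 2840.0 V.
I_out = V_out/R = 2840.0/900000 = 0.0031556 A.
P_out = V_out I_out = 2840.0 × 0.0031556 = 8.9618 W.
P_in = P_out/η = 8.9618/0.873 = 10.265 W.
I_in = P_in/V_in = 10.265/240 = 0.0428 A.

I_in ≈ 0.0428 A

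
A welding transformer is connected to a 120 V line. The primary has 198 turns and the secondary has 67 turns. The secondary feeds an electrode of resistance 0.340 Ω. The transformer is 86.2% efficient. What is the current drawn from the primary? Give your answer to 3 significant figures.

V_s = 120 × 67/198 = 40.606 V.
I_s = V_s/R = 40.606/0.340 = 119.43 A.
P_out = V_s I_s = 40.606 × 119.43 = 4849.6 W.
P_in = P_out/η = 4849.6/0.862 = 5625.9 W.
I_p = P_in/V_p = 5625.9/120 = 46.9 A.

I_p ≈ 46.9 A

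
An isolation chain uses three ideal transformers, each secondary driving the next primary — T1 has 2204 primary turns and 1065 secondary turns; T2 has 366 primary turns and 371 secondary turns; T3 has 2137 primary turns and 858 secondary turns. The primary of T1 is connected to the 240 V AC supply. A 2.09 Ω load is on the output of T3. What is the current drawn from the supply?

After T1: V = 240.00 × 1065/2204 = 115.97 V.
After T2: V = 115.97 × 371/366 = 117.56 V.
After T3: V = 117.56 × 858/2137 = 47.198 V.
I_load = 47.198/2.09 = 22.583 A, so P_out = 47.198 × 22.583 = 1065.9 W.
All ideal ⇒ P_in = P_out, so I_supply = 1065.9/240 = 4.44 A.

I_supply ≈ 4.44 A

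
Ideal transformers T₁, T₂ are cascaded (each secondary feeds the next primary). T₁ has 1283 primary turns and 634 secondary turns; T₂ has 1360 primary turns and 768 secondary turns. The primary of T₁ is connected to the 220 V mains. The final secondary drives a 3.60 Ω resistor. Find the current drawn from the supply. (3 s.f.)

After T₁: V = 220.00 × 634/1283 = 108.71 V.
After T₂: V = 108.71 × 768/1360 = 61.391 V.
I_load = 61.391/3.60 = 17.053 A, so P_out = 61.391 × 17.053 = 1046.9 W.
All ideal ⇒ P_in = P_out, so I_supply = 1046.9/220 = 4.76 A.

I_supply ≈ 4.76 A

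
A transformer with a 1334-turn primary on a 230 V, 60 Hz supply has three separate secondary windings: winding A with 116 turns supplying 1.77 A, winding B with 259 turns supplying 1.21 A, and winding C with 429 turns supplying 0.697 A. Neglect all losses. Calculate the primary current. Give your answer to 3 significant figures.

V_A = 230 × 116/1334 = 20.000 V; V_B = 230 × 259/1334 = 44.655 V; V_C = 230 × 429/1334 = 73.966 V.
P_out = V_A I_A + V_B I_B + V_C I_C = 20.000×1.77 + 44.655×1.21 + 73.966×0.697 = 35.400 + 54.033 + 51.554 = 140.99 W.
Ideal ⇒ P_in = P_out, so I_p = P_out/V_p = 140.99/230 = 0.613 A.

I_p ≈ 0.613 A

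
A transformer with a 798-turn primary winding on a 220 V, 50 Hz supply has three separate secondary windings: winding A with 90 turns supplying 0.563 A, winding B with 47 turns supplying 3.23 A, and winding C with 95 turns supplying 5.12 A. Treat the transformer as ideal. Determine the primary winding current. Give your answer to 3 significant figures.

I_p ≈ 0.863 A

V_A = 220 × 90/798 = 24.812 V; V_B = 220 × 47/798 = 12.957 V; V_C = 220 × 95/798 = 26.190 V.
P_out = V_A I_A + V_B I_B + V_C I_C = 24.812×0.563 + 12.957×3.23 + 26.190×5.12 = 13.969 + 41.852 + 134.10 = 189.92 W.
Ideal ⇒ P_in = P_out, so I_p = P_out/V_p = 189.92/220 = 0.863 A.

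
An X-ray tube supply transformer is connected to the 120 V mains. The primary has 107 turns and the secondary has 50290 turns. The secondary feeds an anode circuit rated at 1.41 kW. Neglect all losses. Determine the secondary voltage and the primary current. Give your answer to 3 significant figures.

V_s = V_p × N_s/N_p = 120 × 50290/107 = 56400 V.
I_s = P/V_s = 1410/56400 = 0.025000 A.
I_p = I_s × N_s/N_p = 0.025000 × 50290/107 = 11.8 A.

V_s ≈ 56400 V, I_p ≈ 11.8 A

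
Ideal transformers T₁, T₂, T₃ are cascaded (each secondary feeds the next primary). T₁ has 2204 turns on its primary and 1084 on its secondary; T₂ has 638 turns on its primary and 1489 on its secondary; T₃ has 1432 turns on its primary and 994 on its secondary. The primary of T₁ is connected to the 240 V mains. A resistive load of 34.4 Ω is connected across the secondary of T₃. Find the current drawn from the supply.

I_supply ≈ 4.43 A

Secondary of T₁: V = 240.00 × 1084/2204 = 118.04 V.
Secondary of T₂: V = 118.04 × 1489/638 = 275.49 V.
Secondary of T₃: V = 275.49 × 994/1432 = 191.23 V.
I_load = 191.23/34.4 = 5.5589 A, so P_out = 191.23 × 5.5589 = 1063.0 W.
All ideal ⇒ P_in = P_out, so I_supply = 1063.0/240 = 4.43 A.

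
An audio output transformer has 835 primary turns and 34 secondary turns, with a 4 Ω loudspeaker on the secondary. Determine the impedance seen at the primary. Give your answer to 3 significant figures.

Z_p ≈ 2410 Ω

Z_p = (N_p/N_s)² × Z_s = (835/34)² × 4 = 2410 Ω.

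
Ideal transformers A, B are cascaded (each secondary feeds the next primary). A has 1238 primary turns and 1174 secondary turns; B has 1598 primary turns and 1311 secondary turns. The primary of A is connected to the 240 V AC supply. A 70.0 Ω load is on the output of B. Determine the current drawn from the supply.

Secondary of A: V = 240.00 × 1174/1238 = 227.59 V.
Secondary of B: V = 227.59 × 1311/1598 = 186.72 V.
I_load = 186.72/70.0 = 2.6674 A, so P_out = 186.72 × 2.6674 = 498.05 W.
All ideal ⇒ P_in = P_out, so I_supply = 498.05/240 = 2.08 A.

I_supply ≈ 2.08 A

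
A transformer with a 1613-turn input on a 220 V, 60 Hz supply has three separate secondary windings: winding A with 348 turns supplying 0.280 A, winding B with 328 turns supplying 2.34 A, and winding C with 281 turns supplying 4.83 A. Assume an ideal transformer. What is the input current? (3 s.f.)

V_A = 220 × 348/1613 = 47.464 V; V_B = 220 × 328/1613 = 44.737 V; V_C = 220 × 281/1613 = 38.326 V.
P_out = V_A I_A + V_B I_B + V_C I_C = 47.464×0.280 + 44.737×2.34 + 38.326×4.83 = 13.290 + 104.68 + 185.12 = 303.09 W.
Ideal ⇒ P_in = P_out, so I_in = P_out/V_in = 303.09/220 = 1.38 A.

I_in ≈ 1.38 A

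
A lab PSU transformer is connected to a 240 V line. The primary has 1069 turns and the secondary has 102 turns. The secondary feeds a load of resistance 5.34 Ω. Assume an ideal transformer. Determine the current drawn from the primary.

V_s = V_p × N_s/N_p = 240 × 102/1069 = 22.900 V.
I_s = V_s/R = 22.900/5.34 = 4.2884 A.
For an ideal transformer I_p N_p = I_s N_s, so I_p = 4.2884 × 102/1069 = 0.409 A.

I_p ≈ 0.409 A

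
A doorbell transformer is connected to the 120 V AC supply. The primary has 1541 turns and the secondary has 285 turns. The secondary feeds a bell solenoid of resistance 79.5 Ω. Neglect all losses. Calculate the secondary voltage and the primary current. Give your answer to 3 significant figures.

V_s = V_p × N_s/N_p = 120 × 285/1541 = 22.193 V.
I_s = V_s/R = 22.193/79.5 = 0.27916 A.
I_p = I_s × N_s/N_p = 0.27916 × 285/1541 = 0.0516 A.

V_s ≈ 22.2 V, I_p ≈ 0.0516 A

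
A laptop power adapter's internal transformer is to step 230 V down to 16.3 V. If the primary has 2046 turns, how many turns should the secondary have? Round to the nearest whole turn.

N_s = 145 turns

N_s/N_p = V_s/V_p, so N_s = 2046 × 16.3/230 = 145.0 ≈ 145 turns.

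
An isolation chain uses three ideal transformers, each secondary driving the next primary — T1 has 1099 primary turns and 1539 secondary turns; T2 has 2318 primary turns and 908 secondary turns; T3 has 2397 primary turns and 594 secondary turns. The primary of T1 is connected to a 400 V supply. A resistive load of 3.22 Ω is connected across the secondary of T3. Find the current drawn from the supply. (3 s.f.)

Secondary of T1: V = 400.00 × 1539/1099 = 560.15 V.
Secondary of T2: V = 560.15 × 908/2318 = 219.42 V.
Secondary of T3: V = 219.42 × 594/2397 = 54.374 V.
I_load = 54.374/3.22 = 16.886 A, so P_out = 54.374 × 16.886 = 918.18 W.
All ideal ⇒ P_in = P_out, so I_supply = 918.18/400 = 2.30 A.

I_supply ≈ 2.30 A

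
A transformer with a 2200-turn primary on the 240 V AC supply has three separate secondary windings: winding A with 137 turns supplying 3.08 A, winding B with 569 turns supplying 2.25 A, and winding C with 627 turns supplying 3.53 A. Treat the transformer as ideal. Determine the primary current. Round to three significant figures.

I_p ≈ 1.78 A

V_A = 240 × 137/2200 = 14.945 V; V_B = 240 × 569/2200 = 62.073 V; V_C = 240 × 627/2200 = 68.400 V.
P_out = V_A I_A + V_B I_B + V_C I_C = 14.945×3.08 + 62.073×2.25 + 68.400×3.53 = 46.032 + 139.66 + 241.45 = 427.15 W.
Ideal ⇒ P_in = P_out, so I_p = P_out/V_p = 427.15/240 = 1.78 A.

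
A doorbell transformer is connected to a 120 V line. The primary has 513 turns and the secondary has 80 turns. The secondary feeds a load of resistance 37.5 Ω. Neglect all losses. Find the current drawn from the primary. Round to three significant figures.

V_s = V_p × N_s/N_p = 120 × 80/513 = 18.713 V.
I_s = V_s/R = 18.713/37.5 = 0.49903 A.
For an ideal transformer I_p N_p = I_s N_s, so I_p = 0.49903 × 80/513 = 0.0778 A.

I_p ≈ 0.0778 A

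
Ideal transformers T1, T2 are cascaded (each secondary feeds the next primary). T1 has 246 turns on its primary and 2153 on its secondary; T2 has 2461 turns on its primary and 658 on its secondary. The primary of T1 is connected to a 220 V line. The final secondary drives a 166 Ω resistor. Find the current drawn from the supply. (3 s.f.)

I_supply ≈ 7.26 A

After T1: V = 220.00 × 2153/246 = 1925.4 V.
After T2: V = 1925.4 × 658/2461 = 514.81 V.
I_load = 514.81/166 = 3.1013 A, so P_out = 514.81 × 3.1013 = 1596.6 W.
All ideal ⇒ P_in = P_out, so I_supply = 1596.6/220 = 7.26 A.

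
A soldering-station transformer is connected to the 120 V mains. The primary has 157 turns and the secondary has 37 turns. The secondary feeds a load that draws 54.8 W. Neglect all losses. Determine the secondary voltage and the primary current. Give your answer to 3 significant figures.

V_s ≈ 28.3 V, I_p ≈ 0.457 A

V_s = V_p × N_s/N_p = 120 × 37/157 = 28.280 V.
I_s = P/V_s = 54.8/28.280 = 1.9377 A.
I_p = I_s × N_s/N_p = 1.9377 × 37/157 = 0.457 A.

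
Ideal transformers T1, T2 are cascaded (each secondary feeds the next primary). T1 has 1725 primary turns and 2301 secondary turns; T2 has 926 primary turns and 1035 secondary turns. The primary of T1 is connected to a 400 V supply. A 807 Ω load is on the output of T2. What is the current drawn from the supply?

I_supply ≈ 1.10 A

Secondary of T1: V = 400.00 × 2301/1725 = 533.57 V.
Secondary of T2: V = 533.57 × 1035/926 = 596.37 V.
I_load = 596.37/807 = 0.73900 A, so P_out = 596.37 × 0.73900 = 440.72 W.
All ideal ⇒ P_in = P_out, so I_supply = 440.72/400 = 1.10 A.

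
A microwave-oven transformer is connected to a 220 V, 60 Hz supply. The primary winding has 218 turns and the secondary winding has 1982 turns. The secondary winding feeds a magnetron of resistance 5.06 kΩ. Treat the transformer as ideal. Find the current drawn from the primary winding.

V_s = V_p × N_s/N_p = 220 × 1982/218 = 2000.2 V.
I_s = V_s/R = 2000.2/5060 = 0.39529 A.
For an ideal transformer I_p N_p = I_s N_s, so I_p = 0.39529 × 1982/218 = 3.59 A.

I_p ≈ 3.59 A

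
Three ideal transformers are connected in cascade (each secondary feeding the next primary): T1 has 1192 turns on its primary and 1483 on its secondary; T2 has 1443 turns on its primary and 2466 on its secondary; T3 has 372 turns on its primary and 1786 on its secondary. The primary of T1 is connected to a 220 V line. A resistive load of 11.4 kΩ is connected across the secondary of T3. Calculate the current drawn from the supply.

I_supply ≈ 2.01 A

After T1: V = 220.00 × 1483/1192 = 273.71 V.
After T2: V = 273.71 × 2466/1443 = 467.75 V.
After T3: V = 467.75 × 1786/372 = 2245.7 V.
I_load = 2245.7/11400 = 0.19699 A, so P_out = 2245.7 × 0.19699 = 442.39 W.
All ideal ⇒ P_in = P_out, so I_supply = 442.39/220 = 2.01 A.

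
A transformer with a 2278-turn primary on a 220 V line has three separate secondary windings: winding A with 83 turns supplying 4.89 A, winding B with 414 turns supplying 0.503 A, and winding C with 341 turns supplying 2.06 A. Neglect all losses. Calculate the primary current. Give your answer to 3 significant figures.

V_A = 220 × 83/2278 = 8.0158 V; V_B = 220 × 414/2278 = 39.982 V; V_C = 220 × 341/2278 = 32.932 V.
P_out = V_A I_A + V_B I_B + V_C I_C = 8.0158×4.89 + 39.982×0.503 + 32.932×2.06 = 39.197 + 20.111 + 67.841 = 127.15 W.
Ideal ⇒ P_in = P_out, so I_p = P_out/V_p = 127.15/220 = 0.578 A.

I_p ≈ 0.578 A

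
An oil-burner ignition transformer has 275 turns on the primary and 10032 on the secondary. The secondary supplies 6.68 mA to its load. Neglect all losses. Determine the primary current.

For an ideal transformer I_p/I_s = N_s/N_p, so I_p = 0.00668 × 10032/275 = 0.244 A.

I_p ≈ 0.244 A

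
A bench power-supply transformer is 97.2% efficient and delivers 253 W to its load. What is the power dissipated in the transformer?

P_in = P_out/η = 253/0.972 = 260.288 W.
P_loss = P_in − P_out = 260.288 − 253 = 7.29 W.

P_loss ≈ 7.29 W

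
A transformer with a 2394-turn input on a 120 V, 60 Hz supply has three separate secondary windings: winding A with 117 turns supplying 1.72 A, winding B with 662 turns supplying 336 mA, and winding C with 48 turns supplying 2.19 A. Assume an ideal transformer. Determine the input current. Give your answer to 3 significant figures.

I_in ≈ 0.221 A

V_A = 120 × 117/2394 = 5.8647 V; V_B = 120 × 662/2394 = 33.183 V; V_C = 120 × 48/2394 = 2.4060 V.
P_out = V_A I_A + V_B I_B + V_C I_C = 5.8647×1.72 + 33.183×0.336 + 2.4060×2.19 = 10.087 + 11.149 + 5.2692 = 26.506 W.
Ideal ⇒ P_in = P_out, so I_in = P_out/V_in = 26.506/120 = 0.221 A.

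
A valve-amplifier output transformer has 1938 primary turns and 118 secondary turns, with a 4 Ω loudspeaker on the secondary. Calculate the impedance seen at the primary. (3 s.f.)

Z_p = (N_p/N_s)² × Z_s = (1938/118)² × 4 = 1080 Ω.

Z_p ≈ 1080 Ω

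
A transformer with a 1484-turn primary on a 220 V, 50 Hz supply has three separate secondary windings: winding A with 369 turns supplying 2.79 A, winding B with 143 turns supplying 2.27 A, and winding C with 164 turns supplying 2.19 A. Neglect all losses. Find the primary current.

V_A = 220 × 369/1484 = 54.704 V; V_B = 220 × 143/1484 = 21.199 V; V_C = 220 × 164/1484 = 24.313 V.
P_out = V_A I_A + V_B I_B + V_C I_C = 54.704×2.79 + 21.199×2.27 + 24.313×2.19 = 152.62 + 48.123 + 53.245 = 253.99 W.
Ideal ⇒ P_in = P_out, so I_p = P_out/V_p = 253.99/220 = 1.15 A.

I_p ≈ 1.15 A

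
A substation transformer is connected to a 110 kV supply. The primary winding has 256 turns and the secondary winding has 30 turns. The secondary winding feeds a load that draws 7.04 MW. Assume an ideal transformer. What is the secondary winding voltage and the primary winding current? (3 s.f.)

V_s ≈ 12900 V, I_p ≈ 64.0 A

V_s = V_p × N_s/N_p = 110000 × 30/256 = 12891 V.
I_s = P/V_s = 7.04×10^6/12891 = 546.13 A.
I_p = I_s × N_s/N_p = 546.13 × 30/256 = 64.0 A.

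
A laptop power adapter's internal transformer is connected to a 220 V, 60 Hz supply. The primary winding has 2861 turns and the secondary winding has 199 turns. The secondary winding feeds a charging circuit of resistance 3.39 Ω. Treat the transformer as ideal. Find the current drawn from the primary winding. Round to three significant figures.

I_p ≈ 0.314 A

V_s = V_p × N_s/N_p = 220 × 199/2861 = 15.302 V.
I_s = V_s/R = 15.302/3.39 = 4.5140 A.
For an ideal transformer I_p N_p = I_s N_s, so I_p = 4.5140 × 199/2861 = 0.314 A.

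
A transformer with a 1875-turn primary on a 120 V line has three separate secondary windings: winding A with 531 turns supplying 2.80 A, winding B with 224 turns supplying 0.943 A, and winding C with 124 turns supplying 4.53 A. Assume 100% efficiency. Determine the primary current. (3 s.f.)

I_p ≈ 1.21 A

V_A = 120 × 531/1875 = 33.984 V; V_B = 120 × 224/1875 = 14.336 V; V_C = 120 × 124/1875 = 7.9360 V.
P_out = V_A I_A + V_B I_B + V_C I_C = 33.984×2.80 + 14.336×0.943 + 7.9360×4.53 = 95.155 + 13.519 + 35.950 = 144.62 W.
Ideal ⇒ P_in = P_out, so I_p = P_out/V_p = 144.62/120 = 1.21 A.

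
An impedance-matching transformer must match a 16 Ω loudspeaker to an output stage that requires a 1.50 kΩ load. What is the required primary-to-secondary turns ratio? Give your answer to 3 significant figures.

N_p/N_s ≈ 9.68

Z_p/Z_s = (N_p/N_s)², so N_p/N_s = √(1500/16) = √93.8 = 9.68.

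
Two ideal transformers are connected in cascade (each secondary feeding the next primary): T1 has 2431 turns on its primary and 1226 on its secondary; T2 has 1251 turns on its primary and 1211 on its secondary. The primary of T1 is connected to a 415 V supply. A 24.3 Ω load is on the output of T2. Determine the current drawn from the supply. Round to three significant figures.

I_supply ≈ 4.07 A

Secondary of T1: V = 415.00 × 1226/2431 = 209.29 V.
Secondary of T2: V = 209.29 × 1211/1251 = 202.60 V.
I_load = 202.60/24.3 = 8.3375 A, so P_out = 202.60 × 8.3375 = 1689.2 W.
All ideal ⇒ P_in = P_out, so I_supply = 1689.2/415 = 4.07 A.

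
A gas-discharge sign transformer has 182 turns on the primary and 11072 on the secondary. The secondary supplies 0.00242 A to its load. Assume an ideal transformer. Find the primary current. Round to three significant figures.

I_p ≈ 0.147 A

For an ideal transformer I_p/I_s = N_s/N_p, so I_p = 0.00242 × 11072/182 = 0.147 A.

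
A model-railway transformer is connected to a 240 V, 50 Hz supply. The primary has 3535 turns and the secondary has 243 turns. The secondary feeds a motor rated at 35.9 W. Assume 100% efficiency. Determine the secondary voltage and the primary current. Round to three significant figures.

V_s = V_p × N_s/N_p = 240 × 243/3535 = 16.498 V.
I_s = P/V_s = 35.9/16.498 = 2.1760 A.
I_p = I_s × N_s/N_p = 2.1760 × 243/3535 = 0.150 A.

V_s ≈ 16.5 V, I_p ≈ 0.150 A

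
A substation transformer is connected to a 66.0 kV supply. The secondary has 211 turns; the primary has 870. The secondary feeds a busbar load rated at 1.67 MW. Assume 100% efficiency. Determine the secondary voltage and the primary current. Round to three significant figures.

V_s = V_p × N_s/N_p = 66000 × 211/870 = 16007 V.
I_s = P/V_s = 1.67×10^6/16007 = 104.33 A.
I_p = I_s × N_s/N_p = 104.33 × 211/870 = 25.3 A.

V_s ≈ 16000 V, I_p ≈ 25.3 A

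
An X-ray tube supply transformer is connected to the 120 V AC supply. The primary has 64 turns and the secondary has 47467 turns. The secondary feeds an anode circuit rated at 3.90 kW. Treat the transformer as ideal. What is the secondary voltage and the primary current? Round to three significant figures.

V_s = V_p × N_s/N_p = 120 × 47467/64 = 89001 V.
I_s = P/V_s = 3900/89001 = 0.043820 A.
I_p = I_s × N_s/N_p = 0.043820 × 47467/64 = 32.5 A.

V_s ≈ 89000 V, I_p ≈ 32.5 A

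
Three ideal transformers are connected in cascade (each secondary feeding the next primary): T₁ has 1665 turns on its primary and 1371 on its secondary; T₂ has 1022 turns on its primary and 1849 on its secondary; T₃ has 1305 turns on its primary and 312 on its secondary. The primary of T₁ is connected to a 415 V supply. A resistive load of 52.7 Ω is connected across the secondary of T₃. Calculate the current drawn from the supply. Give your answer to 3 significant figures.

I_supply ≈ 0.999 A

Secondary of T₁: V = 415.00 × 1371/1665 = 341.72 V.
Secondary of T₂: V = 341.72 × 1849/1022 = 618.24 V.
Secondary of T₃: V = 618.24 × 312/1305 = 147.81 V.
I_load = 147.81/52.7 = 2.8047 A, so P_out = 147.81 × 2.8047 = 414.56 W.
All ideal ⇒ P_in = P_out, so I_supply = 414.56/415 = 0.999 A.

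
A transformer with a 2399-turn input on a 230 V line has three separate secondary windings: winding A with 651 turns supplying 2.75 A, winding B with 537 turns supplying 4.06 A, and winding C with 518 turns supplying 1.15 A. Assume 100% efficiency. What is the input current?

I_in ≈ 1.90 A

V_A = 230 × 651/2399 = 62.414 V; V_B = 230 × 537/2399 = 51.484 V; V_C = 230 × 518/2399 = 49.662 V.
P_out = V_A I_A + V_B I_B + V_C I_C = 62.414×2.75 + 51.484×4.06 + 49.662×1.15 = 171.64 + 209.02 + 57.112 = 437.77 W.
Ideal ⇒ P_in = P_out, so I_in = P_out/V_in = 437.77/230 = 1.90 A.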